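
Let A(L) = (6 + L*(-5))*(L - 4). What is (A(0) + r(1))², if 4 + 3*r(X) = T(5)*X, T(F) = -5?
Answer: 729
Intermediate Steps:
r(X) = -4/3 - 5*X/3 (r(X) = -4/3 + (-5*X)/3 = -4/3 - 5*X/3)
A(L) = (-4 + L)*(6 - 5*L) (A(L) = (6 - 5*L)*(-4 + L) = (-4 + L)*(6 - 5*L))
(A(0) + r(1))² = ((-24 - 5*0² + 26*0) + (-4/3 - 5/3*1))² = ((-24 - 5*0 + 0) + (-4/3 - 5/3))² = ((-24 + 0 + 0) - 3)² = (-24 - 3)² = (-27)² = 729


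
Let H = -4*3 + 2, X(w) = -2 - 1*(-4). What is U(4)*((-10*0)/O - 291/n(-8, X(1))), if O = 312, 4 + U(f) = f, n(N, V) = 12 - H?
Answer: 0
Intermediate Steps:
X(w) = 2 (X(w) = -2 + 4 = 2)
H = -10 (H = -12 + 2 = -10)
n(N, V) = 22 (n(N, V) = 12 - 1*(-10) = 12 + 10 = 22)
U(f) = -4 + f
U(4)*((-10*0)/O - 291/n(-8, X(1))) = (-4 + 4)*(-10*0/312 - 291/22) = 0*(0*(1/312) - 291*1/22) = 0*(0 - 291/22) = 0*(-291/22) = 0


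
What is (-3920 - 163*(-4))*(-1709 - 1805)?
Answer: 11483752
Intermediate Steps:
(-3920 - 163*(-4))*(-1709 - 1805) = (-3920 + 652)*(-3514) = -3268*(-3514) = 11483752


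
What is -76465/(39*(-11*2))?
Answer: 76465/858 ≈ 89.120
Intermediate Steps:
-76465/(39*(-11*2)) = -76465/(39*(-22)) = -76465/(-858) = -76465*(-1/858) = 76465/858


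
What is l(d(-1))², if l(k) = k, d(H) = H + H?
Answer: 4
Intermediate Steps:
d(H) = 2*H
l(d(-1))² = (2*(-1))² = (-2)² = 4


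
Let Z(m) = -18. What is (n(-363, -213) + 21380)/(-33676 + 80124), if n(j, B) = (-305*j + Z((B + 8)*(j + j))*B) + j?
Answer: 67783/23224 ≈ 2.9187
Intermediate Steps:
n(j, B) = -304*j - 18*B (n(j, B) = (-305*j - 18*B) + j = -304*j - 18*B)
(n(-363, -213) + 21380)/(-33676 + 80124) = ((-304*(-363) - 18*(-213)) + 21380)/(-33676 + 80124) = ((110352 + 3834) + 21380)/46448 = (114186 + 21380)*(1/46448) = 135566*(1/46448) = 67783/23224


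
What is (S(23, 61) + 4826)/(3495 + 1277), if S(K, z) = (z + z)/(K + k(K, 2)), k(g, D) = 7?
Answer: 72451/71580 ≈ 1.0122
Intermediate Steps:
S(K, z) = 2*z/(7 + K) (S(K, z) = (z + z)/(K + 7) = (2*z)/(7 + K) = 2*z/(7 + K))
(S(23, 61) + 4826)/(3495 + 1277) = (2*61/(7 + 23) + 4826)/(3495 + 1277) = (2*61/30 + 4826)/4772 = (2*61*(1/30) + 4826)*(1/4772) = (61/15 + 4826)*(1/4772) = (72451/15)*(1/4772) = 72451/71580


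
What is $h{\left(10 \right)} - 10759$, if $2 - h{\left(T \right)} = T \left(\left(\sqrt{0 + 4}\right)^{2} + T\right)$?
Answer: $-10897$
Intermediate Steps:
$h{\left(T \right)} = 2 - T \left(4 + T\right)$ ($h{\left(T \right)} = 2 - T \left(\left(\sqrt{0 + 4}\right)^{2} + T\right) = 2 - T \left(\left(\sqrt{4}\right)^{2} + T\right) = 2 - T \left(2^{2} + T\right) = 2 - T \left(4 + T\right)$)
$h{\left(10 \right)} - 10759 = \left(2 - 10^{2} - 40\right) - 10759 = \left(2 - 100 - 40\right) - 10759 = -138 - 10759 = -10897$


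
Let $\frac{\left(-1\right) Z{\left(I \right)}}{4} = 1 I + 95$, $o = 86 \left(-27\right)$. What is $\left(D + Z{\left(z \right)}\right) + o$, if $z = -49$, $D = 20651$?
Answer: $18145$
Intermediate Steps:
$o = -2322$
$Z{\left(I \right)} = -380 - 4 I$ ($Z{\left(I \right)} = - 4 \left(1 I + 95\right) = - 4 \left(I + 95\right) = - 4 \left(95 + I\right) = -380 - 4 I$)
$\left(D + Z{\left(z \right)}\right) + o = \left(20651 - 184\right) - 2322 = 20467 - 2322 = 18145$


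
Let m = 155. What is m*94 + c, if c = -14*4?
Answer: 14514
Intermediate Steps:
c = -56
m*94 + c = 155*94 - 56 = 14570 - 56 = 14514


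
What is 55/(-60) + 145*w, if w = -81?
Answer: -140951/12 ≈ -11746.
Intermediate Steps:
55/(-60) + 145*w = 55/(-60) + 145*(-81) = 55*(-1/60) - 11745 = -11/12 - 11745 = -140951/12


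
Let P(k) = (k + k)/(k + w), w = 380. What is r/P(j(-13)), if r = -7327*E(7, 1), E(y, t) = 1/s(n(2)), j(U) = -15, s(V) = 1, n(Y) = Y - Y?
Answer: 534871/6 ≈ 89145.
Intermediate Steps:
n(Y) = 0
E(y, t) = 1 (E(y, t) = 1/1 = 1)
r = -7327 (r = -7327*1 = -7327)
P(k) = 2*k/(380 + k) (P(k) = (k + k)/(k + 380) = (2*k)/(380 + k) = 2*k/(380 + k))
r/P(j(-13)) = -7327/(2*(-15)/(380 - 15)) = -7327/(2*(-15)/365) = -7327/(2*(-15)*(1/365)) = -7327/(-6/73) = -7327*(-73/6) = 534871/6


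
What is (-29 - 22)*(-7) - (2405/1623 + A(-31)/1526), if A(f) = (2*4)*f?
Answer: 440456830/1238349 ≈ 355.68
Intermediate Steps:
A(f) = 8*f
(-29 - 22)*(-7) - (2405/1623 + A(-31)/1526) = (-29 - 22)*(-7) - (2405/1623 + (8*(-31))/1526) = -51*(-7) - (2405*(1/1623) - 248*1/1526) = 357 - (2405/1623 - 124/763) = 357 - 1*1633763/1238349 = 357 - 1633763/1238349 = 440456830/1238349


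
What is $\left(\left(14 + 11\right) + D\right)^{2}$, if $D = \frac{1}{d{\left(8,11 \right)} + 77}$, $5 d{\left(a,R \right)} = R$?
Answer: $\frac{98109025}{156816} \approx 625.63$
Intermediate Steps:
$d{\left(a,R \right)} = \frac{R}{5}$
$D = \frac{5}{396}$ ($D = \frac{1}{\frac{1}{5} \cdot 11 + 77} = \frac{1}{\frac{11}{5} + 77} = \frac{1}{\frac{396}{5}} = \frac{5}{396} \approx 0.012626$)
$\left(\left(14 + 11\right) + D\right)^{2} = \left(\left(14 + 11\right) + \frac{5}{396}\right)^{2} = \left(25 + \frac{5}{396}\right)^{2} = \left(\frac{9905}{396}\right)^{2} = \frac{98109025}{156816}$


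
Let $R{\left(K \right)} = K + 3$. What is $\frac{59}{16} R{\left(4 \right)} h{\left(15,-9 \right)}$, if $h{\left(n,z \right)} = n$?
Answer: $\frac{6195}{16} \approx 387.19$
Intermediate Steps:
$R{\left(K \right)} = 3 + K$
$\frac{59}{16} R{\left(4 \right)} h{\left(15,-9 \right)} = \frac{59}{16} \left(3 + 4\right) 15 = 59 \cdot \frac{1}{16} \cdot 7 \cdot 15 = \frac{59}{16} \cdot 7 \cdot 15 = \frac{413}{16} \cdot 15 = \frac{6195}{16}$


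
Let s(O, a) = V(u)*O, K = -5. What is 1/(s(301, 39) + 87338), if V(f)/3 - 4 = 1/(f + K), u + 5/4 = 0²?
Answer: 25/2270138 ≈ 1.1013e-5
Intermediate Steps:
u = -5/4 (u = -5/4 + 0² = -5/4 + 0 = -5/4 ≈ -1.2500)
V(f) = 12 + 3/(-5 + f) (V(f) = 12 + 3/(f - 5) = 12 + 3/(-5 + f))
s(O, a) = 288*O/25 (s(O, a) = (3*(-19 + 4*(-5/4))/(-5 - 5/4))*O = (3*(-19 - 5)/(-25/4))*O = (3*(-4/25)*(-24))*O = 288*O/25)
1/(s(301, 39) + 87338) = 1/((288/25)*301 + 87338) = 1/(86688/25 + 87338) = 1/(2270138/25) = 25/2270138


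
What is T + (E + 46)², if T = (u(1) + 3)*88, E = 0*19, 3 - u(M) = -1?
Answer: 2732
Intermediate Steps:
u(M) = 4 (u(M) = 3 - 1*(-1) = 3 + 1 = 4)
E = 0
T = 616 (T = (4 + 3)*88 = 7*88 = 616)
T + (E + 46)² = 616 + (0 + 46)² = 616 + 46² = 616 + 2116 = 2732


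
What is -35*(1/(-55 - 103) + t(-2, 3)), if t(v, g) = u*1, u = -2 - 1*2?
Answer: 22155/158 ≈ 140.22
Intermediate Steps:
u = -4 (u = -2 - 2 = -4)
t(v, g) = -4 (t(v, g) = -4*1 = -4)
-35*(1/(-55 - 103) + t(-2, 3)) = -35*(1/(-55 - 103) - 4) = -35*(1/(-158) - 4) = -35*(-1/158 - 4) = -35*(-633/158) = 22155/158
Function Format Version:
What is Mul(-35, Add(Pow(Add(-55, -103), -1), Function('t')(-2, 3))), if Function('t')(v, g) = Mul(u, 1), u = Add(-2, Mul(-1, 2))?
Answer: Rational(22155, 158) ≈ 140.22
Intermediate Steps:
u = -4 (u = Add(-2, -2) = -4)
Function('t')(v, g) = -4 (Function('t')(v, g) = Mul(-4, 1) = -4)
Mul(-35, Add(Pow(Add(-55, -103), -1), Function('t')(-2, 3))) = Mul(-35, Add(Pow(Add(-55, -103), -1), -4)) = Mul(-35, Add(Pow(-158, -1), -4)) = Mul(-35, Add(Rational(-1, 158), -4)) = Mul(-35, Rational(-633, 158)) = Rational(22155, 158)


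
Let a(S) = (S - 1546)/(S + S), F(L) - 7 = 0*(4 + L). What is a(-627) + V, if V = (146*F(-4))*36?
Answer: 46139341/1254 ≈ 36794.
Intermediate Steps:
F(L) = 7 (F(L) = 7 + 0*(4 + L) = 7 + 0 = 7)
V = 36792 (V = (146*7)*36 = 1022*36 = 36792)
a(S) = (-1546 + S)/(2*S) (a(S) = (-1546 + S)/((2*S)) = (-1546 + S)*(1/(2*S)) = (-1546 + S)/(2*S))
a(-627) + V = (1/2)*(-1546 - 627)/(-627) + 36792 = (1/2)*(-1/627)*(-2173) + 36792 = 2173/1254 + 36792 = 46139341/1254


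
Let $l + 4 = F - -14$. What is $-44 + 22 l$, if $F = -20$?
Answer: $-264$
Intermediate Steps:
$l = -10$ ($l = -4 - 6 = -10$)
$-44 + 22 l = -44 + 22 \left(-10\right) = -44 - 220 = -264$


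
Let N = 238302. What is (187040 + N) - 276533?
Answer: 148809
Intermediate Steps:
(187040 + N) - 276533 = (187040 + 238302) - 276533 = 425342 - 276533 = 148809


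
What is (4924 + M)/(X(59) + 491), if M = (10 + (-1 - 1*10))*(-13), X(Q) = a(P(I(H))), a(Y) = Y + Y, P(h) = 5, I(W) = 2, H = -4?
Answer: 4937/501 ≈ 9.8543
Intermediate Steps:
a(Y) = 2*Y
X(Q) = 10 (X(Q) = 2*5 = 10)
M = 13 (M = (10 + (-1 - 10))*(-13) = (10 - 11)*(-13) = -1*(-13) = 13)
(4924 + M)/(X(59) + 491) = (4924 + 13)/(10 + 491) = 4937/501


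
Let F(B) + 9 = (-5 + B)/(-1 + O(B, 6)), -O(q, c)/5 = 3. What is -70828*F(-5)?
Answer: 1186369/2 ≈ 5.9318e+5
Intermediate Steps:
O(q, c) = -15 (O(q, c) = -5*3 = -15)
F(B) = -139/16 - B/16 (F(B) = -9 + (-5 + B)/(-1 - 15) = -9 + (-5 + B)/(-16) = -9 + (-5 + B)*(-1/16) = -9 + (5/16 - B/16) = -139/16 - B/16)
-70828*F(-5) = -70828*(-139/16 - 1/16*(-5)) = -70828*(-139/16 + 5/16) = -70828*(-67/8) = 1186369/2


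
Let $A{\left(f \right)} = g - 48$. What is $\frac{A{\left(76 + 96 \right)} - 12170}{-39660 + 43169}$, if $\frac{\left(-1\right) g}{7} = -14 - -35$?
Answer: $- \frac{12365}{3509} \approx -3.5238$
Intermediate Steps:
$g = -147$ ($g = - 7 \left(-14 - -35\right) = - 7 \left(-14 + 35\right) = \left(-7\right) 21 = -147$)
$A{\left(f \right)} = -195$ ($A{\left(f \right)} = -147 - 48 = -195$)
$\frac{A{\left(76 + 96 \right)} - 12170}{-39660 + 43169} = \frac{-195 - 12170}{-39660 + 43169} = - \frac{12365}{3509}$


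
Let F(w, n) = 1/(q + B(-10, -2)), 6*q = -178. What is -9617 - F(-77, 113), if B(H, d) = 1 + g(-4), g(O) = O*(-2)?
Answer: -596251/62 ≈ -9617.0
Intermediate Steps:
q = -89/3 (q = (⅙)*(-178) = -89/3 ≈ -29.667)
g(O) = -2*O
B(H, d) = 9 (B(H, d) = 1 - 2*(-4) = 1 + 8 = 9)
F(w, n) = -3/62 (F(w, n) = 1/(-89/3 + 9) = 1/(-62/3) = -3/62)
-9617 - F(-77, 113) = -9617 - 1*(-3/62) = -9617 + 3/62 = -596251/62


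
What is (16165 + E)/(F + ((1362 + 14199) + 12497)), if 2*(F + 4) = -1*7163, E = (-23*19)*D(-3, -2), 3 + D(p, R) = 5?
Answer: 10194/16315 ≈ 0.62482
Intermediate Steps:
D(p, R) = 2 (D(p, R) = -3 + 5 = 2)
E = -874 (E = -23*19*2 = -437*2 = -874)
F = -7171/2 (F = -4 + (-1*7163)/2 = -4 + (½)*(-7163) = -4 - 7163/2 = -7171/2 ≈ -3585.5)
(16165 + E)/(F + ((1362 + 14199) + 12497)) = (16165 - 874)/(-7171/2 + ((1362 + 14199) + 12497)) = 15291/(-7171/2 + (15561 + 12497)) = 15291/(-7171/2 + 28058) = 15291/(48945/2) = 15291*(2/48945) = 10194/16315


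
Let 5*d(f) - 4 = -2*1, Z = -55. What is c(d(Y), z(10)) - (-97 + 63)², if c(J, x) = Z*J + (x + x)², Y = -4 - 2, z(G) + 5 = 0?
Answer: -1078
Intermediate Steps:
z(G) = -5 (z(G) = -5 + 0 = -5)
Y = -6
d(f) = ⅖ (d(f) = ⅘ + (-2*1)/5 = ⅘ + (⅕)*(-2) = ⅘ - ⅖ = ⅖)
c(J, x) = -55*J + 4*x² (c(J, x) = -55*J + (x + x)² = -55*J + (2*x)² = -55*J + 4*x²)
c(d(Y), z(10)) - (-97 + 63)² = (-55*⅖ + 4*(-5)²) - (-97 + 63)² = (-22 + 4*25) - 1*(-34)² = (-22 + 100) - 1*1156 = 78 - 1156 = -1078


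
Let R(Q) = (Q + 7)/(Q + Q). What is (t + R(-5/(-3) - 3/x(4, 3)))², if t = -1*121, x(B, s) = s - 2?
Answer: 970225/64 ≈ 15160.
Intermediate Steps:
x(B, s) = -2 + s
t = -121
R(Q) = (7 + Q)/(2*Q) (R(Q) = (7 + Q)/((2*Q)) = (7 + Q)*(1/(2*Q)) = (7 + Q)/(2*Q))
(t + R(-5/(-3) - 3/x(4, 3)))² = (-121 + (7 + (-5/(-3) - 3/(-2 + 3)))/(2*(-5/(-3) - 3/(-2 + 3))))² = (-121 + (7 + (-5*(-⅓) - 3/1))/(2*(-5*(-⅓) - 3/1)))² = (-121 + (7 + (5/3 - 3*1))/(2*(5/3 - 3*1)))² = (-121 + (7 + (5/3 - 3))/(2*(5/3 - 3)))² = (-121 + (7 - 4/3)/(2*(-4/3)))² = (-121 + (½)*(-¾)*(17/3))² = (-121 - 17/8)² = (-985/8)² = 970225/64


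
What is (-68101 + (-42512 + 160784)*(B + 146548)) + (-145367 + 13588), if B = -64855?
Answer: 9661794616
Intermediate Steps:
(-68101 + (-42512 + 160784)*(B + 146548)) + (-145367 + 13588) = (-68101 + (-42512 + 160784)*(-64855 + 146548)) + (-145367 + 13588) = (-68101 + 118272*81693) - 131779 = (-68101 + 9661994496) - 131779 = 9661926395 - 131779 = 9661794616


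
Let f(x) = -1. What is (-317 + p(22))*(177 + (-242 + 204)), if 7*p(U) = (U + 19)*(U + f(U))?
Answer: -26966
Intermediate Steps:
p(U) = (-1 + U)*(19 + U)/7 (p(U) = ((U + 19)*(U - 1))/7 = ((19 + U)*(-1 + U))/7 = ((-1 + U)*(19 + U))/7 = (-1 + U)*(19 + U)/7)
(-317 + p(22))*(177 + (-242 + 204)) = (-317 + (-19/7 + (⅐)*22² + (18/7)*22))*(177 + (-242 + 204)) = (-317 + (-19/7 + (⅐)*484 + 396/7))*(177 - 38) = (-317 + (-19/7 + 484/7 + 396/7))*139 = (-317 + 123)*139 = -194*139 = -26966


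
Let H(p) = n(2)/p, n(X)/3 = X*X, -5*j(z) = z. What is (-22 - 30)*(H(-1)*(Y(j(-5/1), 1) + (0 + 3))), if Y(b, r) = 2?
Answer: 3120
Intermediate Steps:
j(z) = -z/5
n(X) = 3*X**2 (n(X) = 3*(X*X) = 3*X**2)
H(p) = 12/p (H(p) = (3*2**2)/p = (3*4)/p = 12/p)
(-22 - 30)*(H(-1)*(Y(j(-5/1), 1) + (0 + 3))) = (-22 - 30)*((12/(-1))*(2 + (0 + 3))) = -52*12*(-1)*(2 + 3) = -(-624)*5 = -52*(-60) = 3120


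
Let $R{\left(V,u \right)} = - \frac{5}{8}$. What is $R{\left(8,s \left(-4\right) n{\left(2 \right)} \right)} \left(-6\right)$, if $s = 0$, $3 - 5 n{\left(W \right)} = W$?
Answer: $\frac{15}{4} \approx 3.75$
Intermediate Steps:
$n{\left(W \right)} = \frac{3}{5} - \frac{W}{5}$
$R{\left(V,u \right)} = - \frac{5}{8}$ ($R{\left(V,u \right)} = \left(-5\right) \frac{1}{8} = - \frac{5}{8}$)
$R{\left(8,s \left(-4\right) n{\left(2 \right)} \right)} \left(-6\right) = \left(- \frac{5}{8}\right) \left(-6\right) = \frac{15}{4}$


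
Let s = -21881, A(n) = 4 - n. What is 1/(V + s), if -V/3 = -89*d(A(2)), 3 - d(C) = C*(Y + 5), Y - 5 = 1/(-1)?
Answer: -1/25886 ≈ -3.8631e-5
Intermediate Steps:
Y = 4 (Y = 5 + 1/(-1) = 5 - 1 = 4)
d(C) = 3 - 9*C (d(C) = 3 - C*(4 + 5) = 3 - C*9 = 3 - 9*C)
V = -4005 (V = -(-267)*(3 - 9*(4 - 1*2)) = -(-267)*(3 - 9*(4 - 2)) = -(-267)*(3 - 9*2) = -(-267)*(3 - 18) = -(-267)*(-15) = -3*1335 = -4005)
1/(V + s) = 1/(-4005 - 21881) = 1/(-25886) = -1/25886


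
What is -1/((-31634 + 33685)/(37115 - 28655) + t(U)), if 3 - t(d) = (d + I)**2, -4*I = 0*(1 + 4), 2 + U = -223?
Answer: 8460/428260069 ≈ 1.9754e-5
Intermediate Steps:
U = -225 (U = -2 - 223 = -225)
I = 0 (I = -0*(1 + 4) = -0*5 = -1/4*0 = 0)
t(d) = 3 - d**2 (t(d) = 3 - (d + 0)**2 = 3 - d**2)
-1/((-31634 + 33685)/(37115 - 28655) + t(U)) = -1/((-31634 + 33685)/(37115 - 28655) + (3 - 1*(-225)**2)) = -1/(2051/8460 + (3 - 1*50625)) = -1/(2051*(1/8460) + (3 - 50625)) = -1/(2051/8460 - 50622) = -1/(-428260069/8460) = -1*(-8460/428260069) = 8460/428260069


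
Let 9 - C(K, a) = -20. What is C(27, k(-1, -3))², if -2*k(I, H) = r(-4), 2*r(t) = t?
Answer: 841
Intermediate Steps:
r(t) = t/2
k(I, H) = 1 (k(I, H) = -(-4)/4 = -½*(-2) = 1)
C(K, a) = 29 (C(K, a) = 9 - 1*(-20) = 9 + 20 = 29)
C(27, k(-1, -3))² = 29² = 841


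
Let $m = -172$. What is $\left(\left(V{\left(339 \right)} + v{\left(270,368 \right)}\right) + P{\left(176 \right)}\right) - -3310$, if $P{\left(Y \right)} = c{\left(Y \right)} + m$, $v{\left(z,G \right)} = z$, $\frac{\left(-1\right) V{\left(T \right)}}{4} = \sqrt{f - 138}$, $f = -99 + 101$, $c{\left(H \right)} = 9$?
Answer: $3417 - 8 i \sqrt{34} \approx 3417.0 - 46.648 i$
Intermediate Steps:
$f = 2$
$V{\left(T \right)} = - 8 i \sqrt{34}$ ($V{\left(T \right)} = - 4 \sqrt{2 - 138} = - 4 \sqrt{-136} = - 4 \cdot 2 i \sqrt{34} = - 8 i \sqrt{34}$)
$P{\left(Y \right)} = -163$ ($P{\left(Y \right)} = 9 - 172 = -163$)
$\left(\left(V{\left(339 \right)} + v{\left(270,368 \right)}\right) + P{\left(176 \right)}\right) - -3310 = \left(\left(- 8 i \sqrt{34} + 270\right) - 163\right) - -3310 = \left(\left(270 - 8 i \sqrt{34}\right) - 163\right) + 3310 = \left(107 - 8 i \sqrt{34}\right) + 3310 = 3417 - 8 i \sqrt{34}$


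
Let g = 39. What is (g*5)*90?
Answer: 17550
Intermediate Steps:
(g*5)*90 = (39*5)*90 = 195*90 = 17550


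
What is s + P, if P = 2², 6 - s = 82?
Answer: -72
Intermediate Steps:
s = -76 (s = 6 - 1*82 = 6 - 82 = -76)
P = 4
s + P = -76 + 4 = -72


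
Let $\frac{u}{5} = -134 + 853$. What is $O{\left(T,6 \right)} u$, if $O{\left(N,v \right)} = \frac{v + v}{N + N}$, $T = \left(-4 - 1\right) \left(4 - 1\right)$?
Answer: $-1438$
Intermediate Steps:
$T = -15$ ($T = \left(-5\right) 3 = -15$)
$O{\left(N,v \right)} = \frac{v}{N}$ ($O{\left(N,v \right)} = \frac{2 v}{2 N} = 2 v \frac{1}{2 N} = \frac{v}{N}$)
$u = 3595$ ($u = 5 \left(-134 + 853\right) = 5 \cdot 719 = 3595$)
$O{\left(T,6 \right)} u = \frac{6}{-15} \cdot 3595 = 6 \left(- \frac{1}{15}\right) 3595 = \left(- \frac{2}{5}\right) 3595 = -1438$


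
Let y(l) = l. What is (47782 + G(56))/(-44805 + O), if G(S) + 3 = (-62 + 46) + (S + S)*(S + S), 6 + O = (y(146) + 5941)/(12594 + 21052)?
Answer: -2029089322/1507704819 ≈ -1.3458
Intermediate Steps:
O = -195789/33646 (O = -6 + (146 + 5941)/(12594 + 21052) = -6 + 6087/33646 = -195789/33646 ≈ -5.8191)
G(S) = -19 + 4*S**2 (G(S) = -3 + ((-62 + 46) + (S + S)*(S + S)) = -3 + (-16 + (2*S)*(2*S)) = -3 + (-16 + 4*S**2) = -19 + 4*S**2)
(47782 + G(56))/(-44805 + O) = (47782 + (-19 + 4*56**2))/(-44805 - 195789/33646) = (47782 + (-19 + 4*3136))/(-1507704819/33646) = (47782 + (-19 + 12544))*(-33646/1507704819) = (47782 + 12525)*(-33646/1507704819) = 60307*(-33646/1507704819) = -2029089322/1507704819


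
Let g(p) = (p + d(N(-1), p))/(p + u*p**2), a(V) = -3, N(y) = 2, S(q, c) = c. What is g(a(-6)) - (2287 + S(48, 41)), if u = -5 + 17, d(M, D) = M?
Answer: -244441/105 ≈ -2328.0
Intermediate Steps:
u = 12
g(p) = (2 + p)/(p + 12*p**2) (g(p) = (p + 2)/(p + 12*p**2) = (2 + p)/(p + 12*p**2))
g(a(-6)) - (2287 + S(48, 41)) = (2 - 3)/((-3)*(1 + 12*(-3))) - (2287 + 41) = -1/3*(-1)/(1 - 36) - 1*2328 = -1/3*(-1)/(-35) - 2328 = -1/3*(-1/35)*(-1) - 2328 = -1/105 - 2328 = -244441/105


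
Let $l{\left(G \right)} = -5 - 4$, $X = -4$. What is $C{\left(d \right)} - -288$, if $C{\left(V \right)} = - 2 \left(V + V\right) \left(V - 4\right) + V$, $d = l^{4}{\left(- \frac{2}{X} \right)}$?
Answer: $-172075059$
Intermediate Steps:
$l{\left(G \right)} = -9$
$d = 6561$ ($d = \left(-9\right)^{4} = 6561$)
$C{\left(V \right)} = V - 4 V \left(-4 + V\right)$ ($C{\left(V \right)} = - 2 \cdot 2 V \left(-4 + V\right) + V = - 4 V \left(-4 + V\right) + V = V - 4 V \left(-4 + V\right)$)
$C{\left(d \right)} - -288 = 6561 \left(17 - 26244\right) - -288 = 6561 \left(17 - 26244\right) + 288 = 6561 \left(-26227\right) + 288 = -172075347 + 288 = -172075059$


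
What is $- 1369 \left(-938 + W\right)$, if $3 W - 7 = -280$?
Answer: $1408701$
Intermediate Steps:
$W = -91$ ($W = \frac{7}{3} + \frac{1}{3} \left(-280\right) = \frac{7}{3} - \frac{280}{3} = -91$)
$- 1369 \left(-938 + W\right) = - 1369 \left(-938 - 91\right) = \left(-1369\right) \left(-1029\right) = 1408701$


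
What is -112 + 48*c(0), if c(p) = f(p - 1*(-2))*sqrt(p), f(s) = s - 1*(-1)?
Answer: -112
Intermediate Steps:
f(s) = 1 + s (f(s) = s + 1 = 1 + s)
c(p) = sqrt(p)*(3 + p) (c(p) = (1 + (p - 1*(-2)))*sqrt(p) = (1 + (p + 2))*sqrt(p) = (1 + (2 + p))*sqrt(p) = (3 + p)*sqrt(p) = sqrt(p)*(3 + p))
-112 + 48*c(0) = -112 + 48*(sqrt(0)*(3 + 0)) = -112 + 48*(0*3) = -112 + 48*0 = -112 + 0 = -112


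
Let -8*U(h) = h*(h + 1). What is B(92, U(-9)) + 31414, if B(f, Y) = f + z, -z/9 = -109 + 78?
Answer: 31785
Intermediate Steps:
U(h) = -h*(1 + h)/8 (U(h) = -h*(h + 1)/8 = -h*(1 + h)/8)
z = 279 (z = -9*(-109 + 78) = -9*(-31) = 279)
B(f, Y) = 279 + f (B(f, Y) = f + 279 = 279 + f)
B(92, U(-9)) + 31414 = (279 + 92) + 31414 = 371 + 31414 = 31785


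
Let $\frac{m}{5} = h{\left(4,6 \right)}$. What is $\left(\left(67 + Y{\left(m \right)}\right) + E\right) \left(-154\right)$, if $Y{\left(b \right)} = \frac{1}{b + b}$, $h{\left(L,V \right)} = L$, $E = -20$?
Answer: $- \frac{144837}{20} \approx -7241.9$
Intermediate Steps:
$m = 20$ ($m = 5 \cdot 4 = 20$)
$Y{\left(b \right)} = \frac{1}{2 b}$
$\left(\left(67 + Y{\left(m \right)}\right) + E\right) \left(-154\right) = \left(\left(67 + \frac{1}{2 \cdot 20}\right) - 20\right) \left(-154\right) = \left(\left(67 + \frac{1}{2} \cdot \frac{1}{20}\right) - 20\right) \left(-154\right) = \left(\left(67 + \frac{1}{40}\right) - 20\right) \left(-154\right) = \left(\frac{2681}{40} - 20\right) \left(-154\right) = \frac{1881}{40} \left(-154\right) = - \frac{144837}{20}$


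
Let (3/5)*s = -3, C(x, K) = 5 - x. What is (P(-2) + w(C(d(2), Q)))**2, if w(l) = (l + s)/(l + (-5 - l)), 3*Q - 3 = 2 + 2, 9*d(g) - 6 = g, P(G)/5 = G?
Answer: 195364/2025 ≈ 96.476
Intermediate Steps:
P(G) = 5*G
d(g) = 2/3 + g/9
Q = 7/3 (Q = 1 + (2 + 2)/3 = 1 + (1/3)*4 = 1 + 4/3 = 7/3 ≈ 2.3333)
s = -5 (s = (5/3)*(-3) = -5)
w(l) = 1 - l/5 (w(l) = (l - 5)/(l + (-5 - l)) = (-5 + l)/(-5) = (-5 + l)*(-1/5) = 1 - l/5)
(P(-2) + w(C(d(2), Q)))**2 = (5*(-2) + (1 - (5 - (2/3 + (1/9)*2))/5))**2 = (-10 + (1 - (5 - (2/3 + 2/9))/5))**2 = (-10 + (1 - (5 - 1*8/9)/5))**2 = (-10 + (1 - (5 - 8/9)/5))**2 = (-10 + (1 - 1/5*37/9))**2 = (-10 + (1 - 37/45))**2 = (-10 + 8/45)**2 = (-442/45)**2 = 195364/2025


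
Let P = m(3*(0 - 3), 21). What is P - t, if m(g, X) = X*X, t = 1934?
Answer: -1493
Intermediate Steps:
m(g, X) = X²
P = 441 (P = 21² = 441)
P - t = 441 - 1*1934 = 441 - 1934 = -1493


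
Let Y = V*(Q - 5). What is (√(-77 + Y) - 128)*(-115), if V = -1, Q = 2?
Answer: 14720 - 115*I*√74 ≈ 14720.0 - 989.27*I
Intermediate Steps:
Y = 3 (Y = -(2 - 5) = -1*(-3) = 3)
(√(-77 + Y) - 128)*(-115) = (√(-77 + 3) - 128)*(-115) = (√(-74) - 128)*(-115) = (I*√74 - 128)*(-115) = (-128 + I*√74)*(-115) = 14720 - 115*I*√74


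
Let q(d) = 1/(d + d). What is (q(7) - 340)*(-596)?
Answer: 1418182/7 ≈ 2.0260e+5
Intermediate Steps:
q(d) = 1/(2*d)
(q(7) - 340)*(-596) = ((½)/7 - 340)*(-596) = ((½)*(⅐) - 340)*(-596) = (1/14 - 340)*(-596) = -4759/14*(-596) = 1418182/7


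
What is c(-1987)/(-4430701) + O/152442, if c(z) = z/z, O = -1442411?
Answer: -6390892012553/675424921842 ≈ -9.4620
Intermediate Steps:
c(z) = 1
c(-1987)/(-4430701) + O/152442 = 1/(-4430701) - 1442411/152442 = 1*(-1/4430701) - 1442411*1/152442 = -1/4430701 - 1442411/152442 = -6390892012553/675424921842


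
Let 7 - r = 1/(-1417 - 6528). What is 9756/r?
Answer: 19377855/13904 ≈ 1393.7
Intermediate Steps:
r = 55616/7945 (r = 7 - 1/(-1417 - 6528) = 7 - 1/(-7945) = 7 - 1*(-1/7945) = 7 + 1/7945 = 55616/7945 ≈ 7.0001)
9756/r = 9756/(55616/7945) = 9756*(7945/55616) = 19377855/13904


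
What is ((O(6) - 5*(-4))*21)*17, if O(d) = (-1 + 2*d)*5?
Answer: 26775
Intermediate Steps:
O(d) = -5 + 10*d
((O(6) - 5*(-4))*21)*17 = (((-5 + 10*6) - 5*(-4))*21)*17 = (((-5 + 60) + 20)*21)*17 = ((55 + 20)*21)*17 = (75*21)*17 = 1575*17 = 26775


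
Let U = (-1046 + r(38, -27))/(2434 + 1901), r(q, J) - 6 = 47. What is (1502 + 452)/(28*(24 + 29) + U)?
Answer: 2823530/2144049 ≈ 1.3169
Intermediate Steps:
r(q, J) = 53 (r(q, J) = 6 + 47 = 53)
U = -331/1445 (U = (-1046 + 53)/(2434 + 1901) = -993/4335 = -993*1/4335 = -331/1445 ≈ -0.22907)
(1502 + 452)/(28*(24 + 29) + U) = (1502 + 452)/(28*(24 + 29) - 331/1445) = 1954/(28*53 - 331/1445) = 1954/(1484 - 331/1445) = 1954/(2144049/1445) = 1954*(1445/2144049) = 2823530/2144049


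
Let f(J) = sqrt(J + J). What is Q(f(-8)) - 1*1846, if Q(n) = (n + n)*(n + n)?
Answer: -1910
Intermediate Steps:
f(J) = sqrt(2)*sqrt(J) (f(J) = sqrt(2*J) = sqrt(2)*sqrt(J))
Q(n) = 4*n**2 (Q(n) = (2*n)*(2*n) = 4*n**2)
Q(f(-8)) - 1*1846 = 4*(sqrt(2)*sqrt(-8))**2 - 1*1846 = 4*(sqrt(2)*(2*I*sqrt(2)))**2 - 1846 = 4*(4*I)**2 - 1846 = 4*(-16) - 1846 = -64 - 1846 = -1910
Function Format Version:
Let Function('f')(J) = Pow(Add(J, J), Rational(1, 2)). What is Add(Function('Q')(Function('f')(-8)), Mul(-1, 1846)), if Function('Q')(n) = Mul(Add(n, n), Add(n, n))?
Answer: -1910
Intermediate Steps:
Function('f')(J) = Mul(Pow(2, Rational(1, 2)), Pow(J, Rational(1, 2))) (Function('f')(J) = Pow(Mul(2, J), Rational(1, 2)) = Mul(Pow(2, Rational(1, 2)), Pow(J, Rational(1, 2))))
Function('Q')(n) = Mul(4, Pow(n, 2)) (Function('Q')(n) = Mul(Mul(2, n), Mul(2, n)) = Mul(4, Pow(n, 2)))
Add(Function('Q')(Function('f')(-8)), Mul(-1, 1846)) = Add(Mul(4, Pow(Mul(Pow(2, Rational(1, 2)), Pow(-8, Rational(1, 2))), 2)), Mul(-1, 1846)) = Add(Mul(4, Pow(Mul(Pow(2, Rational(1, 2)), Mul(2, I, Pow(2, Rational(1, 2)))), 2)), -1846) = Add(Mul(4, Pow(Mul(4, I), 2)), -1846) = Add(Mul(4, -16), -1846) = Add(-64, -1846) = -1910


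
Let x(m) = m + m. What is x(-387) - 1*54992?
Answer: -55766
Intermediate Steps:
x(m) = 2*m
x(-387) - 1*54992 = 2*(-387) - 1*54992 = -774 - 54992 = -55766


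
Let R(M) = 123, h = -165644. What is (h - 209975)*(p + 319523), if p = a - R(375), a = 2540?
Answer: -120926780860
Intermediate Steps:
p = 2417 (p = 2540 - 1*123 = 2540 - 123 = 2417)
(h - 209975)*(p + 319523) = (-165644 - 209975)*(2417 + 319523) = -375619*321940 = -120926780860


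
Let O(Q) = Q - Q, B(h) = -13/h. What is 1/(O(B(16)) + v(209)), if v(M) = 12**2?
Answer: 1/144 ≈ 0.0069444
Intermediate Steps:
O(Q) = 0
v(M) = 144
1/(O(B(16)) + v(209)) = 1/(0 + 144) = 1/144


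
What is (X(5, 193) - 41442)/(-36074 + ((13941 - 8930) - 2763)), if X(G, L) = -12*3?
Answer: 20739/16913 ≈ 1.2262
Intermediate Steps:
X(G, L) = -36 (X(G, L) = -12*3 = -36)
(X(5, 193) - 41442)/(-36074 + ((13941 - 8930) - 2763)) = (-36 - 41442)/(-36074 + ((13941 - 8930) - 2763)) = -41478/(-36074 + (5011 - 2763)) = -41478/(-36074 + 2248) = -41478/(-33826) = -41478*(-1/33826) = 20739/16913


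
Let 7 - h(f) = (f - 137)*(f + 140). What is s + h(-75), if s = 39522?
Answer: 53309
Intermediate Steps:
h(f) = 7 - (-137 + f)*(140 + f) (h(f) = 7 - (f - 137)*(f + 140) = 7 - (-137 + f)*(140 + f))
s + h(-75) = 39522 + (19187 - 1*(-75)**2 - 3*(-75)) = 39522 + (19187 - 1*5625 + 225) = 39522 + (19187 - 5625 + 225) = 39522 + 13787 = 53309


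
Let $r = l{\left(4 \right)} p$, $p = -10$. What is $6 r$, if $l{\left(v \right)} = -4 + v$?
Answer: $0$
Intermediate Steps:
$r = 0$ ($r = \left(-4 + 4\right) \left(-10\right) = 0 \left(-10\right) = 0$)
$6 r = 6 \cdot 0 = 0$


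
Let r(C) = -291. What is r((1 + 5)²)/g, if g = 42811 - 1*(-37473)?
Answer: -291/80284 ≈ -0.0036246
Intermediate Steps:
g = 80284 (g = 42811 + 37473 = 80284)
r((1 + 5)²)/g = -291/80284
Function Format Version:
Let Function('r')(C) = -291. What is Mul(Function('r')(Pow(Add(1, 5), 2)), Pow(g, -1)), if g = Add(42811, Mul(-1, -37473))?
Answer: Rational(-291, 80284) ≈ -0.0036246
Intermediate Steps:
g = 80284 (g = Add(42811, 37473) = 80284)
Mul(Function('r')(Pow(Add(1, 5), 2)), Pow(g, -1)) = Mul(-291, Pow(80284, -1)) = Mul(-291, Rational(1, 80284)) = Rational(-291, 80284)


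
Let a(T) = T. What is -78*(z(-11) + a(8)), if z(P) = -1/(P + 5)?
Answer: -637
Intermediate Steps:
z(P) = -1/(5 + P)
-78*(z(-11) + a(8)) = -78*(-1/(5 - 11) + 8) = -78*(-1/(-6) + 8) = -78*(-1*(-⅙) + 8) = -78*(⅙ + 8) = -78*49/6 = -637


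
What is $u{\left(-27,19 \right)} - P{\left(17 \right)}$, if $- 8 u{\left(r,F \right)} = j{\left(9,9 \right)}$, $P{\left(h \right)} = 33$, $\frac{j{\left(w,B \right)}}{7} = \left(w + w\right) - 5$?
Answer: $- \frac{355}{8} \approx -44.375$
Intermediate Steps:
$j{\left(w,B \right)} = -35 + 14 w$ ($j{\left(w,B \right)} = 7 \left(\left(w + w\right) - 5\right) = 7 \left(2 w - 5\right) = 7 \left(-5 + 2 w\right) = -35 + 14 w$)
$u{\left(r,F \right)} = - \frac{91}{8}$ ($u{\left(r,F \right)} = - \frac{-35 + 14 \cdot 9}{8} = - \frac{-35 + 126}{8} = \left(- \frac{1}{8}\right) 91 = - \frac{91}{8}$)
$u{\left(-27,19 \right)} - P{\left(17 \right)} = - \frac{91}{8} - 33 = - \frac{355}{8}$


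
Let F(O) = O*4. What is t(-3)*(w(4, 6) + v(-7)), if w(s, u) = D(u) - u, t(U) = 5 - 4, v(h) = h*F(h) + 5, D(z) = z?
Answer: 201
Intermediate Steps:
F(O) = 4*O
v(h) = 5 + 4*h² (v(h) = h*(4*h) + 5 = 4*h² + 5 = 5 + 4*h²)
t(U) = 1
w(s, u) = 0 (w(s, u) = u - u = 0)
t(-3)*(w(4, 6) + v(-7)) = 1*(0 + (5 + 4*(-7)²)) = 1*(0 + (5 + 4*49)) = 1*(0 + (5 + 196)) = 1*(0 + 201) = 1*201 = 201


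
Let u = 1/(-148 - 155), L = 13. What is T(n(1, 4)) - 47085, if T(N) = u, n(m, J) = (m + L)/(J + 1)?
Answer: -14266756/303 ≈ -47085.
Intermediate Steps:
n(m, J) = (13 + m)/(1 + J) (n(m, J) = (m + 13)/(J + 1) = (13 + m)/(1 + J))
u = -1/303 (u = 1/(-303) = -1/303 ≈ -0.0033003)
T(N) = -1/303
T(n(1, 4)) - 47085 = -1/303 - 47085 = -14266756/303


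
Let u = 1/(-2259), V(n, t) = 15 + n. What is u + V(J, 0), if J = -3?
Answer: 27107/2259 ≈ 12.000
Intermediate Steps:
u = -1/2259 ≈ -0.00044267
u + V(J, 0) = -1/2259 + (15 - 3) = -1/2259 + 12 = 27107/2259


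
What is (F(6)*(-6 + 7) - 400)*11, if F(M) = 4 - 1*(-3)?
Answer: -4323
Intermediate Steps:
F(M) = 7 (F(M) = 4 + 3 = 7)
(F(6)*(-6 + 7) - 400)*11 = (7*(-6 + 7) - 400)*11 = (7*1 - 400)*11 = (7 - 400)*11 = -393*11 = -4323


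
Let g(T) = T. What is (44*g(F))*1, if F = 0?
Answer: 0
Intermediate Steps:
(44*g(F))*1 = (44*0)*1 = 0*1 = 0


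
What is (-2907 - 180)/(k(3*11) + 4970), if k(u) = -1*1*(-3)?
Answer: -3087/4973 ≈ -0.62075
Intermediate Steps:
k(u) = 3 (k(u) = -1*(-3) = 3)
(-2907 - 180)/(k(3*11) + 4970) = (-2907 - 180)/(3 + 4970) = -3087/4973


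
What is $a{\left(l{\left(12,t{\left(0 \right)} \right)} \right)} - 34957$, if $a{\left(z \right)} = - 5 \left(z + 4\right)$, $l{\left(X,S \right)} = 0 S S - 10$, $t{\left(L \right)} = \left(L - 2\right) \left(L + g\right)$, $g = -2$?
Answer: $-34927$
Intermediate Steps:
$t{\left(L \right)} = \left(-2 + L\right)^{2}$ ($t{\left(L \right)} = \left(L - 2\right) \left(L - 2\right) = \left(-2 + L\right) \left(-2 + L\right) = \left(-2 + L\right)^{2}$)
$l{\left(X,S \right)} = -10$ ($l{\left(X,S \right)} = 0 S - 10 = 0 - 10 = -10$)
$a{\left(z \right)} = -20 - 5 z$ ($a{\left(z \right)} = - 5 \left(4 + z\right) = -20 - 5 z$)
$a{\left(l{\left(12,t{\left(0 \right)} \right)} \right)} - 34957 = \left(-20 - -50\right) - 34957 = \left(-20 + 50\right) - 34957 = 30 - 34957 = -34927$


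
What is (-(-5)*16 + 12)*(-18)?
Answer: -1656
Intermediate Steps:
(-(-5)*16 + 12)*(-18) = (-5*(-16) + 12)*(-18) = (80 + 12)*(-18) = 92*(-18) = -1656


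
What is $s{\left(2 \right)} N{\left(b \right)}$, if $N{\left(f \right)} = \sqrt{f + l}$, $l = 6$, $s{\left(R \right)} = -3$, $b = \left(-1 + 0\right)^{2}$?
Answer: $- 3 \sqrt{7} \approx -7.9373$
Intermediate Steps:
$b = 1$ ($b = \left(-1\right)^{2} = 1$)
$N{\left(f \right)} = \sqrt{6 + f}$ ($N{\left(f \right)} = \sqrt{f + 6} = \sqrt{6 + f}$)
$s{\left(2 \right)} N{\left(b \right)} = - 3 \sqrt{6 + 1} = - 3 \sqrt{7}$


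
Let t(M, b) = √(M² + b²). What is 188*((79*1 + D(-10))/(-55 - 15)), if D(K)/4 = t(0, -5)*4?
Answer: -14946/35 ≈ -427.03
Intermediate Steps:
D(K) = 80 (D(K) = 4*(√(0² + (-5)²)*4) = 4*(√(0 + 25)*4) = 4*(√25*4) = 4*(5*4) = 4*20 = 80)
188*((79*1 + D(-10))/(-55 - 15)) = 188*((79*1 + 80)/(-55 - 15)) = 188*((79 + 80)/(-70)) = 188*(159*(-1/70)) = 188*(-159/70) = -14946/35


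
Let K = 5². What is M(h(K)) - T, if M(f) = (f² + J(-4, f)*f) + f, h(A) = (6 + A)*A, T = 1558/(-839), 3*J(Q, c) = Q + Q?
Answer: 1508526674/2517 ≈ 5.9934e+5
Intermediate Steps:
J(Q, c) = 2*Q/3 (J(Q, c) = (Q + Q)/3 = (2*Q)/3 = 2*Q/3)
K = 25
T = -1558/839 (T = 1558*(-1/839) = -1558/839 ≈ -1.8570)
h(A) = A*(6 + A)
M(f) = f² - 5*f/3 (M(f) = (f² + ((⅔)*(-4))*f) + f = (f² - 8*f/3) + f = f² - 5*f/3)
M(h(K)) - T = (25*(6 + 25))*(-5 + 3*(25*(6 + 25)))/3 - 1*(-1558/839) = (25*31)*(-5 + 3*(25*31))/3 + 1558/839 = (⅓)*775*(-5 + 3*775) + 1558/839 = (⅓)*775*(-5 + 2325) + 1558/839 = (⅓)*775*2320 + 1558/839 = 1798000/3 + 1558/839 = 1508526674/2517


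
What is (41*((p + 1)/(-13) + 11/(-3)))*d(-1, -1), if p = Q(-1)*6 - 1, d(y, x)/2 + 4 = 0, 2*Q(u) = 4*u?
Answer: 35096/39 ≈ 899.90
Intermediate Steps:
Q(u) = 2*u (Q(u) = (4*u)/2 = 2*u)
d(y, x) = -8 (d(y, x) = -8 + 2*0 = -8 + 0 = -8)
p = -13 (p = (2*(-1))*6 - 1 = -2*6 - 1 = -12 - 1 = -13)
(41*((p + 1)/(-13) + 11/(-3)))*d(-1, -1) = (41*((-13 + 1)/(-13) + 11/(-3)))*(-8) = (41*(-12*(-1/13) + 11*(-⅓)))*(-8) = (41*(12/13 - 11/3))*(-8) = (41*(-107/39))*(-8) = -4387/39*(-8) = 35096/39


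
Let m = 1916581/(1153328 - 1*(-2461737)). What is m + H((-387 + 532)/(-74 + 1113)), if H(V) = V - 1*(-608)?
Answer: 2286195453364/3756052535 ≈ 608.67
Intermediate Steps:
H(V) = 608 + V (H(V) = V + 608 = 608 + V)
m = 1916581/3615065 (m = 1916581/(1153328 + 2461737) = 1916581/3615065 ≈ 0.53016)
m + H((-387 + 532)/(-74 + 1113)) = 1916581/3615065 + (608 + (-387 + 532)/(-74 + 1113)) = 1916581/3615065 + (608 + 145/1039) = 1916581/3615065 + 631857/1039 = 2286195453364/3756052535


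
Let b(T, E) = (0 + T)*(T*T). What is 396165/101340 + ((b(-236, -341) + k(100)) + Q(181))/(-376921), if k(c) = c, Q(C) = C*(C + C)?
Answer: 98314111835/2546478276 ≈ 38.608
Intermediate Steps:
Q(C) = 2*C² (Q(C) = C*(2*C) = 2*C²)
b(T, E) = T³ (b(T, E) = T*T² = T³)
396165/101340 + ((b(-236, -341) + k(100)) + Q(181))/(-376921) = 396165/101340 + (((-236)³ + 100) + 2*181²)/(-376921) = 396165*(1/101340) + ((-13144256 + 100) + 2*32761)*(-1/376921) = 26411/6756 + (-13144156 + 65522)*(-1/376921) = 26411/6756 - 13078634*(-1/376921) = 26411/6756 + 13078634/376921 = 98314111835/2546478276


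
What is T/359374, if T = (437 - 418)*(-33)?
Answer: -627/359374 ≈ -0.0017447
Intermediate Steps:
T = -627 (T = 19*(-33) = -627)
T/359374 = -627/359374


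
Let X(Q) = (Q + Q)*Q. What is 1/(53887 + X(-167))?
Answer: 1/109665 ≈ 9.1187e-6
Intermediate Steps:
X(Q) = 2*Q² (X(Q) = (2*Q)*Q = 2*Q²)
1/(53887 + X(-167)) = 1/(53887 + 2*(-167)²) = 1/(53887 + 2*27889) = 1/(53887 + 55778) = 1/109665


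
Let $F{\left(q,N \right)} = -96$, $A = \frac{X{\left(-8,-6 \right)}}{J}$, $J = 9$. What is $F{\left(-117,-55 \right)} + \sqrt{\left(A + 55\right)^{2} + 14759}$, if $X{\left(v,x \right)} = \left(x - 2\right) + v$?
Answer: $-96 + \frac{14 \sqrt{7270}}{9} \approx 36.633$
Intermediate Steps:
$X{\left(v,x \right)} = -2 + v + x$ ($X{\left(v,x \right)} = \left(-2 + x\right) + v = -2 + v + x$)
$A = - \frac{16}{9}$ ($A = \frac{-2 - 8 - 6}{9} = \left(-16\right) \frac{1}{9} = - \frac{16}{9} \approx -1.7778$)
$F{\left(-117,-55 \right)} + \sqrt{\left(A + 55\right)^{2} + 14759} = -96 + \sqrt{\left(- \frac{16}{9} + 55\right)^{2} + 14759} = -96 + \sqrt{\left(\frac{479}{9}\right)^{2} + 14759} = -96 + \sqrt{\frac{229441}{81} + 14759} = -96 + \sqrt{\frac{1424920}{81}} = -96 + \frac{14 \sqrt{7270}}{9}$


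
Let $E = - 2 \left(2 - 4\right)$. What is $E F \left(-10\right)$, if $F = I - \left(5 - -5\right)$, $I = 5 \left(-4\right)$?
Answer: $1200$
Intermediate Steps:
$I = -20$
$E = 4$ ($E = \left(-2\right) \left(-2\right) = 4$)
$F = -30$ ($F = -20 - \left(5 - -5\right) = -20 - \left(5 + 5\right) = -20 - 10 = -30$)
$E F \left(-10\right) = 4 \left(-30\right) \left(-10\right) = \left(-120\right) \left(-10\right) = 1200$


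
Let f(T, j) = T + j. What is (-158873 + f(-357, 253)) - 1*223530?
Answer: -382507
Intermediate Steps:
(-158873 + f(-357, 253)) - 1*223530 = (-158873 + (-357 + 253)) - 1*223530 = (-158873 - 104) - 223530 = -158977 - 223530 = -382507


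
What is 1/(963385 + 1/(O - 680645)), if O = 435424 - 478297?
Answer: 723518/697026388429 ≈ 1.0380e-6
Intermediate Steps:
O = -42873
1/(963385 + 1/(O - 680645)) = 1/(963385 + 1/(-42873 - 680645)) = 1/(963385 + 1/(-723518)) = 1/(963385 - 1/723518) = 1/(697026388429/723518) = 723518/697026388429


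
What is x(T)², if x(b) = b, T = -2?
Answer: 4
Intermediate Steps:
x(T)² = (-2)² = 4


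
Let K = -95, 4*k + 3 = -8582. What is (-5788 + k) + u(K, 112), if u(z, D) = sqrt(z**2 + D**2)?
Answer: -31737/4 + sqrt(21569) ≈ -7787.4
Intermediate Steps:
k = -8585/4 (k = -3/4 + (1/4)*(-8582) = -3/4 - 4291/2 = -8585/4 ≈ -2146.3)
u(z, D) = sqrt(D**2 + z**2)
(-5788 + k) + u(K, 112) = (-5788 - 8585/4) + sqrt(112**2 + (-95)**2) = -31737/4 + sqrt(12544 + 9025) = -31737/4 + sqrt(21569)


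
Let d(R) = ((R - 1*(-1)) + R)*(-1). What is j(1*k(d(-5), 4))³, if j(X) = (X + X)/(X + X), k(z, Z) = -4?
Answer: 1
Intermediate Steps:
d(R) = -1 - 2*R (d(R) = ((R + 1) + R)*(-1) = ((1 + R) + R)*(-1) = (1 + 2*R)*(-1) = -1 - 2*R)
j(X) = 1 (j(X) = (2*X)/((2*X)) = (2*X)*(1/(2*X)) = 1)
j(1*k(d(-5), 4))³ = 1³ = 1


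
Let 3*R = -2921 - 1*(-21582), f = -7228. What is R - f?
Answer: 40345/3 ≈ 13448.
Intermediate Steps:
R = 18661/3 (R = (-2921 - 1*(-21582))/3 = (-2921 + 21582)/3 = (1/3)*18661 = 18661/3 ≈ 6220.3)
R - f = 18661/3 - 1*(-7228) = 18661/3 + 7228 = 40345/3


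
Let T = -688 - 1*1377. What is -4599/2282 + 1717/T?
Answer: -1916447/673190 ≈ -2.8468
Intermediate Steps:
T = -2065 (T = -688 - 1377 = -2065)
-4599/2282 + 1717/T = -4599/2282 + 1717/(-2065) = -4599*1/2282 + 1717*(-1/2065) = -657/326 - 1717/2065 = -1916447/673190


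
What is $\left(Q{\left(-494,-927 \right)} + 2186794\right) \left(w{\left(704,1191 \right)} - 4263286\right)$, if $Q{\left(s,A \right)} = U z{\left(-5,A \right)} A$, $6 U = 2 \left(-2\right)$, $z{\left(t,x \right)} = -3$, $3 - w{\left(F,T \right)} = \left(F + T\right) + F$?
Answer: $-9320696217080$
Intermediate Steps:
$w{\left(F,T \right)} = 3 - T - 2 F$ ($w{\left(F,T \right)} = 3 - \left(\left(F + T\right) + F\right) = 3 - \left(T + 2 F\right) = 3 - T - 2 F$)
$U = - \frac{2}{3}$ ($U = \frac{2 \left(-2\right)}{6} = \frac{1}{6} \left(-4\right) = - \frac{2}{3} \approx -0.66667$)
$Q{\left(s,A \right)} = 2 A$ ($Q{\left(s,A \right)} = \left(- \frac{2}{3}\right) \left(-3\right) A = 2 A$)
$\left(Q{\left(-494,-927 \right)} + 2186794\right) \left(w{\left(704,1191 \right)} - 4263286\right) = \left(2 \left(-927\right) + 2186794\right) \left(\left(3 - 1191 - 1408\right) - 4263286\right) = \left(-1854 + 2186794\right) \left(\left(3 - 1191 - 1408\right) - 4263286\right) = 2184940 \left(-2596 - 4263286\right) = 2184940 \left(-4265882\right) = -9320696217080$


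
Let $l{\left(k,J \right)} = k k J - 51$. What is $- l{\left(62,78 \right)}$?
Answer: $-299781$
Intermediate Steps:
$l{\left(k,J \right)} = -51 + J k^{2}$ ($l{\left(k,J \right)} = k^{2} J - 51 = J k^{2} - 51 = -51 + J k^{2}$)
$- l{\left(62,78 \right)} = - (-51 + 78 \cdot 62^{2}) = - (-51 + 78 \cdot 3844) = - (-51 + 299832) = \left(-1\right) 299781 = -299781$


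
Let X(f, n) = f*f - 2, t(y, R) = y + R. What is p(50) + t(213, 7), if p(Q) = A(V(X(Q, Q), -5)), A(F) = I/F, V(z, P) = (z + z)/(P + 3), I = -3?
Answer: 549563/2498 ≈ 220.00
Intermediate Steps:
t(y, R) = R + y
X(f, n) = -2 + f² (X(f, n) = f² - 2 = -2 + f²)
V(z, P) = 2*z/(3 + P) (V(z, P) = (2*z)/(3 + P) = 2*z/(3 + P))
A(F) = -3/F
p(Q) = -3/(2 - Q²) (p(Q) = -3*(3 - 5)/(2*(-2 + Q²)) = -3*(-1/(-2 + Q²)) = -3/(2 - Q²))
p(50) + t(213, 7) = 3/(-2 + 50²) + (7 + 213) = 3/(-2 + 2500) + 220 = 3/2498 + 220 = 549563/2498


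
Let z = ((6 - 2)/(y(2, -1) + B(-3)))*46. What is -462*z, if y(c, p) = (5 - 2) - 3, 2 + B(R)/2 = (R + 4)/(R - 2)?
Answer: 19320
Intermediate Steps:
B(R) = -4 + 2*(4 + R)/(-2 + R) (B(R) = -4 + 2*((R + 4)/(R - 2)) = -4 + 2*((4 + R)/(-2 + R)) = -4 + 2*(4 + R)/(-2 + R))
y(c, p) = 0 (y(c, p) = 3 - 3 = 0)
z = -460/11 (z = ((6 - 2)/(0 + 2*(8 - 1*(-3))/(-2 - 3)))*46 = (4/(0 + 2*(8 + 3)/(-5)))*46 = (4/(0 + 2*(-⅕)*11))*46 = (4/(0 - 22/5))*46 = (4/(-22/5))*46 = (4*(-5/22))*46 = -10/11*46 = -460/11 ≈ -41.818)
-462*z = -462*(-460/11) = 19320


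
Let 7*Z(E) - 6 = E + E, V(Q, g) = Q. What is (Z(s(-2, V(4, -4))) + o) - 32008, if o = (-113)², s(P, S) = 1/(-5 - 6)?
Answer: -1481339/77 ≈ -19238.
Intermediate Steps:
s(P, S) = -1/11 (s(P, S) = 1/(-11) = -1/11)
Z(E) = 6/7 + 2*E/7 (Z(E) = 6/7 + (E + E)/7 = 6/7 + (2*E)/7 = 6/7 + 2*E/7)
o = 12769
(Z(s(-2, V(4, -4))) + o) - 32008 = ((6/7 + (2/7)*(-1/11)) + 12769) - 32008 = ((6/7 - 2/77) + 12769) - 32008 = (64/77 + 12769) - 32008 = 983277/77 - 32008 = -1481339/77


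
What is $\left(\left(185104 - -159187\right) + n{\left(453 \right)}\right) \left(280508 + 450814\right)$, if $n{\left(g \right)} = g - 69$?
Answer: $252068410350$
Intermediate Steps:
$n{\left(g \right)} = -69 + g$
$\left(\left(185104 - -159187\right) + n{\left(453 \right)}\right) \left(280508 + 450814\right) = \left(\left(185104 - -159187\right) + \left(-69 + 453\right)\right) \left(280508 + 450814\right) = \left(\left(185104 + 159187\right) + 384\right) 731322 = \left(344291 + 384\right) 731322 = 344675 \cdot 731322 = 252068410350$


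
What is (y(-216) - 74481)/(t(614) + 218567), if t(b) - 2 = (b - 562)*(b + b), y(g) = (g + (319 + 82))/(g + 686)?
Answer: -7001177/26547950 ≈ -0.26372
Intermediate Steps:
y(g) = (401 + g)/(686 + g) (y(g) = (g + 401)/(686 + g) = (401 + g)/(686 + g))
t(b) = 2 + 2*b*(-562 + b) (t(b) = 2 + (b - 562)*(b + b) = 2 + (-562 + b)*(2*b) = 2 + 2*b*(-562 + b))
(y(-216) - 74481)/(t(614) + 218567) = ((401 - 216)/(686 - 216) - 74481)/((2 - 1124*614 + 2*614²) + 218567) = (185/470 - 74481)/((2 - 690136 + 2*376996) + 218567) = ((1/470)*185 - 74481)/((2 - 690136 + 753992) + 218567) = (37/94 - 74481)/(63858 + 218567) = -7001177/94/282425 = -7001177/94*1/282425 = -7001177/26547950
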